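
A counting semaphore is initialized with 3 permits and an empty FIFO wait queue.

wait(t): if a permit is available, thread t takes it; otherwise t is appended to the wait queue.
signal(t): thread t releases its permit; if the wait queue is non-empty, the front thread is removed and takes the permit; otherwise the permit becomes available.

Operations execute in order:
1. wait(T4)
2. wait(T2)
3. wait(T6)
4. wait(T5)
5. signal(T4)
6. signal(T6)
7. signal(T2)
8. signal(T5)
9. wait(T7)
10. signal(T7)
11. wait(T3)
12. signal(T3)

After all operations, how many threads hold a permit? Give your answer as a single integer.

Step 1: wait(T4) -> count=2 queue=[] holders={T4}
Step 2: wait(T2) -> count=1 queue=[] holders={T2,T4}
Step 3: wait(T6) -> count=0 queue=[] holders={T2,T4,T6}
Step 4: wait(T5) -> count=0 queue=[T5] holders={T2,T4,T6}
Step 5: signal(T4) -> count=0 queue=[] holders={T2,T5,T6}
Step 6: signal(T6) -> count=1 queue=[] holders={T2,T5}
Step 7: signal(T2) -> count=2 queue=[] holders={T5}
Step 8: signal(T5) -> count=3 queue=[] holders={none}
Step 9: wait(T7) -> count=2 queue=[] holders={T7}
Step 10: signal(T7) -> count=3 queue=[] holders={none}
Step 11: wait(T3) -> count=2 queue=[] holders={T3}
Step 12: signal(T3) -> count=3 queue=[] holders={none}
Final holders: {none} -> 0 thread(s)

Answer: 0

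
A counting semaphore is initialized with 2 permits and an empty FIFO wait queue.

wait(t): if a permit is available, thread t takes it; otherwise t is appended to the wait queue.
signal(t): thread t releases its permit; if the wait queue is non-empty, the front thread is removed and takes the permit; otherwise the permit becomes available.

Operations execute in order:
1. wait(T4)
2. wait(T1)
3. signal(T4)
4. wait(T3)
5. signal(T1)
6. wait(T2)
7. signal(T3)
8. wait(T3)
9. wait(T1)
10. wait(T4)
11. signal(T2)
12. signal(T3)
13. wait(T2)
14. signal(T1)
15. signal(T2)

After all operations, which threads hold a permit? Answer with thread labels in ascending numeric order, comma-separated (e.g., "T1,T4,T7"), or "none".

Step 1: wait(T4) -> count=1 queue=[] holders={T4}
Step 2: wait(T1) -> count=0 queue=[] holders={T1,T4}
Step 3: signal(T4) -> count=1 queue=[] holders={T1}
Step 4: wait(T3) -> count=0 queue=[] holders={T1,T3}
Step 5: signal(T1) -> count=1 queue=[] holders={T3}
Step 6: wait(T2) -> count=0 queue=[] holders={T2,T3}
Step 7: signal(T3) -> count=1 queue=[] holders={T2}
Step 8: wait(T3) -> count=0 queue=[] holders={T2,T3}
Step 9: wait(T1) -> count=0 queue=[T1] holders={T2,T3}
Step 10: wait(T4) -> count=0 queue=[T1,T4] holders={T2,T3}
Step 11: signal(T2) -> count=0 queue=[T4] holders={T1,T3}
Step 12: signal(T3) -> count=0 queue=[] holders={T1,T4}
Step 13: wait(T2) -> count=0 queue=[T2] holders={T1,T4}
Step 14: signal(T1) -> count=0 queue=[] holders={T2,T4}
Step 15: signal(T2) -> count=1 queue=[] holders={T4}
Final holders: T4

Answer: T4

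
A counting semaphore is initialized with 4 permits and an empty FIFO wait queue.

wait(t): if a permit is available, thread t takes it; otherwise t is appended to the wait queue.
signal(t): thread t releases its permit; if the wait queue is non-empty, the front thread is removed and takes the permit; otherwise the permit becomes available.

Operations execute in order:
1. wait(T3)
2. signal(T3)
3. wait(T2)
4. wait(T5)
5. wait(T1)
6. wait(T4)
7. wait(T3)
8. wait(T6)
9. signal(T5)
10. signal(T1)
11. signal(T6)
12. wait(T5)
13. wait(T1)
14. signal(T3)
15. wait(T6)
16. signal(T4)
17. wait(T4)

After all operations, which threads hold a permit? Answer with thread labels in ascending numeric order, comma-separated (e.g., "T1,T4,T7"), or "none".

Answer: T1,T2,T5,T6

Derivation:
Step 1: wait(T3) -> count=3 queue=[] holders={T3}
Step 2: signal(T3) -> count=4 queue=[] holders={none}
Step 3: wait(T2) -> count=3 queue=[] holders={T2}
Step 4: wait(T5) -> count=2 queue=[] holders={T2,T5}
Step 5: wait(T1) -> count=1 queue=[] holders={T1,T2,T5}
Step 6: wait(T4) -> count=0 queue=[] holders={T1,T2,T4,T5}
Step 7: wait(T3) -> count=0 queue=[T3] holders={T1,T2,T4,T5}
Step 8: wait(T6) -> count=0 queue=[T3,T6] holders={T1,T2,T4,T5}
Step 9: signal(T5) -> count=0 queue=[T6] holders={T1,T2,T3,T4}
Step 10: signal(T1) -> count=0 queue=[] holders={T2,T3,T4,T6}
Step 11: signal(T6) -> count=1 queue=[] holders={T2,T3,T4}
Step 12: wait(T5) -> count=0 queue=[] holders={T2,T3,T4,T5}
Step 13: wait(T1) -> count=0 queue=[T1] holders={T2,T3,T4,T5}
Step 14: signal(T3) -> count=0 queue=[] holders={T1,T2,T4,T5}
Step 15: wait(T6) -> count=0 queue=[T6] holders={T1,T2,T4,T5}
Step 16: signal(T4) -> count=0 queue=[] holders={T1,T2,T5,T6}
Step 17: wait(T4) -> count=0 queue=[T4] holders={T1,T2,T5,T6}
Final holders: T1,T2,T5,T6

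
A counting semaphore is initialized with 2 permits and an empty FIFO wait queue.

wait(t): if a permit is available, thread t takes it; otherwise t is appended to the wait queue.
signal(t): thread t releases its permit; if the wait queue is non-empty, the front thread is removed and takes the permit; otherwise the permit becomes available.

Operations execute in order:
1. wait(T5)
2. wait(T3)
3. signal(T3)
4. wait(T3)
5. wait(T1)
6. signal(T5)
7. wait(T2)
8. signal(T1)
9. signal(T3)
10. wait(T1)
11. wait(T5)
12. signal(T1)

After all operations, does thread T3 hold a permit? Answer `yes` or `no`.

Answer: no

Derivation:
Step 1: wait(T5) -> count=1 queue=[] holders={T5}
Step 2: wait(T3) -> count=0 queue=[] holders={T3,T5}
Step 3: signal(T3) -> count=1 queue=[] holders={T5}
Step 4: wait(T3) -> count=0 queue=[] holders={T3,T5}
Step 5: wait(T1) -> count=0 queue=[T1] holders={T3,T5}
Step 6: signal(T5) -> count=0 queue=[] holders={T1,T3}
Step 7: wait(T2) -> count=0 queue=[T2] holders={T1,T3}
Step 8: signal(T1) -> count=0 queue=[] holders={T2,T3}
Step 9: signal(T3) -> count=1 queue=[] holders={T2}
Step 10: wait(T1) -> count=0 queue=[] holders={T1,T2}
Step 11: wait(T5) -> count=0 queue=[T5] holders={T1,T2}
Step 12: signal(T1) -> count=0 queue=[] holders={T2,T5}
Final holders: {T2,T5} -> T3 not in holders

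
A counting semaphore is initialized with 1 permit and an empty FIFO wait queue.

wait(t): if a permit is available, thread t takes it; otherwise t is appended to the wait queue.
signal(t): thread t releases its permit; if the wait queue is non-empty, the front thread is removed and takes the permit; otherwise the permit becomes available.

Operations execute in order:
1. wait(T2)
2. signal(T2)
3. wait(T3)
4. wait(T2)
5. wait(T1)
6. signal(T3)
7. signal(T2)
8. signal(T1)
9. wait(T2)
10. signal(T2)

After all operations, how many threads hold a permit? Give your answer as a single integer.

Answer: 0

Derivation:
Step 1: wait(T2) -> count=0 queue=[] holders={T2}
Step 2: signal(T2) -> count=1 queue=[] holders={none}
Step 3: wait(T3) -> count=0 queue=[] holders={T3}
Step 4: wait(T2) -> count=0 queue=[T2] holders={T3}
Step 5: wait(T1) -> count=0 queue=[T2,T1] holders={T3}
Step 6: signal(T3) -> count=0 queue=[T1] holders={T2}
Step 7: signal(T2) -> count=0 queue=[] holders={T1}
Step 8: signal(T1) -> count=1 queue=[] holders={none}
Step 9: wait(T2) -> count=0 queue=[] holders={T2}
Step 10: signal(T2) -> count=1 queue=[] holders={none}
Final holders: {none} -> 0 thread(s)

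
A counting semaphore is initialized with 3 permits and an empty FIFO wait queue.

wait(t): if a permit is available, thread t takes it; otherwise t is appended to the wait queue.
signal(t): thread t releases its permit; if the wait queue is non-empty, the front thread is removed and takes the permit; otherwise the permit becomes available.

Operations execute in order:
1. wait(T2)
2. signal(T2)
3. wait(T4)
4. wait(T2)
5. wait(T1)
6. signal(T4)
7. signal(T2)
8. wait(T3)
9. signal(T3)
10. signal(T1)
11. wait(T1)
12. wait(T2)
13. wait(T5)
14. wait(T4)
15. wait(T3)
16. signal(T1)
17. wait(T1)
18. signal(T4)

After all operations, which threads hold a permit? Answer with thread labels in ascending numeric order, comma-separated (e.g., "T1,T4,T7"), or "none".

Step 1: wait(T2) -> count=2 queue=[] holders={T2}
Step 2: signal(T2) -> count=3 queue=[] holders={none}
Step 3: wait(T4) -> count=2 queue=[] holders={T4}
Step 4: wait(T2) -> count=1 queue=[] holders={T2,T4}
Step 5: wait(T1) -> count=0 queue=[] holders={T1,T2,T4}
Step 6: signal(T4) -> count=1 queue=[] holders={T1,T2}
Step 7: signal(T2) -> count=2 queue=[] holders={T1}
Step 8: wait(T3) -> count=1 queue=[] holders={T1,T3}
Step 9: signal(T3) -> count=2 queue=[] holders={T1}
Step 10: signal(T1) -> count=3 queue=[] holders={none}
Step 11: wait(T1) -> count=2 queue=[] holders={T1}
Step 12: wait(T2) -> count=1 queue=[] holders={T1,T2}
Step 13: wait(T5) -> count=0 queue=[] holders={T1,T2,T5}
Step 14: wait(T4) -> count=0 queue=[T4] holders={T1,T2,T5}
Step 15: wait(T3) -> count=0 queue=[T4,T3] holders={T1,T2,T5}
Step 16: signal(T1) -> count=0 queue=[T3] holders={T2,T4,T5}
Step 17: wait(T1) -> count=0 queue=[T3,T1] holders={T2,T4,T5}
Step 18: signal(T4) -> count=0 queue=[T1] holders={T2,T3,T5}
Final holders: T2,T3,T5

Answer: T2,T3,T5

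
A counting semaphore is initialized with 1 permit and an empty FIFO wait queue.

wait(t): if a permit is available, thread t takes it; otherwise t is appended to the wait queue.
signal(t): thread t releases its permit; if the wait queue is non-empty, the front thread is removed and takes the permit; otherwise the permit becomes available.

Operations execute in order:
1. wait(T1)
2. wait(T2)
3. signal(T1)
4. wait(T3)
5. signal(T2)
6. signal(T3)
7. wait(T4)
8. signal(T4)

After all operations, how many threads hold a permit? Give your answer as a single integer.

Answer: 0

Derivation:
Step 1: wait(T1) -> count=0 queue=[] holders={T1}
Step 2: wait(T2) -> count=0 queue=[T2] holders={T1}
Step 3: signal(T1) -> count=0 queue=[] holders={T2}
Step 4: wait(T3) -> count=0 queue=[T3] holders={T2}
Step 5: signal(T2) -> count=0 queue=[] holders={T3}
Step 6: signal(T3) -> count=1 queue=[] holders={none}
Step 7: wait(T4) -> count=0 queue=[] holders={T4}
Step 8: signal(T4) -> count=1 queue=[] holders={none}
Final holders: {none} -> 0 thread(s)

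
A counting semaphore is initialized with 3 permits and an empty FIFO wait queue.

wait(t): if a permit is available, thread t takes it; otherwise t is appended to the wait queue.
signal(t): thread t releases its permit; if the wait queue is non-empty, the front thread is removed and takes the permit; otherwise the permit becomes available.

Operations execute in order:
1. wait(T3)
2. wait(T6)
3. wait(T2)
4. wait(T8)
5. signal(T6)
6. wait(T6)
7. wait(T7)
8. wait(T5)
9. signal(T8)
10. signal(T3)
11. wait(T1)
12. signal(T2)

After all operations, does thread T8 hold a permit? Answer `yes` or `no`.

Answer: no

Derivation:
Step 1: wait(T3) -> count=2 queue=[] holders={T3}
Step 2: wait(T6) -> count=1 queue=[] holders={T3,T6}
Step 3: wait(T2) -> count=0 queue=[] holders={T2,T3,T6}
Step 4: wait(T8) -> count=0 queue=[T8] holders={T2,T3,T6}
Step 5: signal(T6) -> count=0 queue=[] holders={T2,T3,T8}
Step 6: wait(T6) -> count=0 queue=[T6] holders={T2,T3,T8}
Step 7: wait(T7) -> count=0 queue=[T6,T7] holders={T2,T3,T8}
Step 8: wait(T5) -> count=0 queue=[T6,T7,T5] holders={T2,T3,T8}
Step 9: signal(T8) -> count=0 queue=[T7,T5] holders={T2,T3,T6}
Step 10: signal(T3) -> count=0 queue=[T5] holders={T2,T6,T7}
Step 11: wait(T1) -> count=0 queue=[T5,T1] holders={T2,T6,T7}
Step 12: signal(T2) -> count=0 queue=[T1] holders={T5,T6,T7}
Final holders: {T5,T6,T7} -> T8 not in holders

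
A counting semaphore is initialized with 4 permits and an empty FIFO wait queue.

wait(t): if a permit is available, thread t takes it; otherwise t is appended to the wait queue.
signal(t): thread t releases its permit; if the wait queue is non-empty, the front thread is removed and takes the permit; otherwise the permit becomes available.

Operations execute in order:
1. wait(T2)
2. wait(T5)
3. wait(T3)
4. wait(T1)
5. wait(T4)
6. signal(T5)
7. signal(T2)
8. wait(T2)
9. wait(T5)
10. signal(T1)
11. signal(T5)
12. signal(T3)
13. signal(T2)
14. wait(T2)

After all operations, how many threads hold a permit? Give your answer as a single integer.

Answer: 2

Derivation:
Step 1: wait(T2) -> count=3 queue=[] holders={T2}
Step 2: wait(T5) -> count=2 queue=[] holders={T2,T5}
Step 3: wait(T3) -> count=1 queue=[] holders={T2,T3,T5}
Step 4: wait(T1) -> count=0 queue=[] holders={T1,T2,T3,T5}
Step 5: wait(T4) -> count=0 queue=[T4] holders={T1,T2,T3,T5}
Step 6: signal(T5) -> count=0 queue=[] holders={T1,T2,T3,T4}
Step 7: signal(T2) -> count=1 queue=[] holders={T1,T3,T4}
Step 8: wait(T2) -> count=0 queue=[] holders={T1,T2,T3,T4}
Step 9: wait(T5) -> count=0 queue=[T5] holders={T1,T2,T3,T4}
Step 10: signal(T1) -> count=0 queue=[] holders={T2,T3,T4,T5}
Step 11: signal(T5) -> count=1 queue=[] holders={T2,T3,T4}
Step 12: signal(T3) -> count=2 queue=[] holders={T2,T4}
Step 13: signal(T2) -> count=3 queue=[] holders={T4}
Step 14: wait(T2) -> count=2 queue=[] holders={T2,T4}
Final holders: {T2,T4} -> 2 thread(s)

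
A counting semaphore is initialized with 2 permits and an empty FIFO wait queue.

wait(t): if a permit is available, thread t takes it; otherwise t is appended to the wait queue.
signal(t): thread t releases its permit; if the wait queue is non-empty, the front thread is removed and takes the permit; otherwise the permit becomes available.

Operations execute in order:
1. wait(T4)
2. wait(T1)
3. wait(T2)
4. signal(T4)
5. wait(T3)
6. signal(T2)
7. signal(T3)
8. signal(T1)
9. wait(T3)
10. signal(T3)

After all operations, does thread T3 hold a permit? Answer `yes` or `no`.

Step 1: wait(T4) -> count=1 queue=[] holders={T4}
Step 2: wait(T1) -> count=0 queue=[] holders={T1,T4}
Step 3: wait(T2) -> count=0 queue=[T2] holders={T1,T4}
Step 4: signal(T4) -> count=0 queue=[] holders={T1,T2}
Step 5: wait(T3) -> count=0 queue=[T3] holders={T1,T2}
Step 6: signal(T2) -> count=0 queue=[] holders={T1,T3}
Step 7: signal(T3) -> count=1 queue=[] holders={T1}
Step 8: signal(T1) -> count=2 queue=[] holders={none}
Step 9: wait(T3) -> count=1 queue=[] holders={T3}
Step 10: signal(T3) -> count=2 queue=[] holders={none}
Final holders: {none} -> T3 not in holders

Answer: no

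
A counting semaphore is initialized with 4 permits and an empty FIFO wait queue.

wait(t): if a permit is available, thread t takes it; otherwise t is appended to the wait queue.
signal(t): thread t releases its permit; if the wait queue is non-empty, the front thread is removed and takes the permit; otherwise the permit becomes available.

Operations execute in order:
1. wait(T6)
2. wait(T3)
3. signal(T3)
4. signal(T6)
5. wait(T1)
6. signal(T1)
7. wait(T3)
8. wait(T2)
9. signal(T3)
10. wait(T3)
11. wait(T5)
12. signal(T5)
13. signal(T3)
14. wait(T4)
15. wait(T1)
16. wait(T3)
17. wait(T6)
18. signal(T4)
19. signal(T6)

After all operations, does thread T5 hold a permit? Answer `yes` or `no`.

Answer: no

Derivation:
Step 1: wait(T6) -> count=3 queue=[] holders={T6}
Step 2: wait(T3) -> count=2 queue=[] holders={T3,T6}
Step 3: signal(T3) -> count=3 queue=[] holders={T6}
Step 4: signal(T6) -> count=4 queue=[] holders={none}
Step 5: wait(T1) -> count=3 queue=[] holders={T1}
Step 6: signal(T1) -> count=4 queue=[] holders={none}
Step 7: wait(T3) -> count=3 queue=[] holders={T3}
Step 8: wait(T2) -> count=2 queue=[] holders={T2,T3}
Step 9: signal(T3) -> count=3 queue=[] holders={T2}
Step 10: wait(T3) -> count=2 queue=[] holders={T2,T3}
Step 11: wait(T5) -> count=1 queue=[] holders={T2,T3,T5}
Step 12: signal(T5) -> count=2 queue=[] holders={T2,T3}
Step 13: signal(T3) -> count=3 queue=[] holders={T2}
Step 14: wait(T4) -> count=2 queue=[] holders={T2,T4}
Step 15: wait(T1) -> count=1 queue=[] holders={T1,T2,T4}
Step 16: wait(T3) -> count=0 queue=[] holders={T1,T2,T3,T4}
Step 17: wait(T6) -> count=0 queue=[T6] holders={T1,T2,T3,T4}
Step 18: signal(T4) -> count=0 queue=[] holders={T1,T2,T3,T6}
Step 19: signal(T6) -> count=1 queue=[] holders={T1,T2,T3}
Final holders: {T1,T2,T3} -> T5 not in holders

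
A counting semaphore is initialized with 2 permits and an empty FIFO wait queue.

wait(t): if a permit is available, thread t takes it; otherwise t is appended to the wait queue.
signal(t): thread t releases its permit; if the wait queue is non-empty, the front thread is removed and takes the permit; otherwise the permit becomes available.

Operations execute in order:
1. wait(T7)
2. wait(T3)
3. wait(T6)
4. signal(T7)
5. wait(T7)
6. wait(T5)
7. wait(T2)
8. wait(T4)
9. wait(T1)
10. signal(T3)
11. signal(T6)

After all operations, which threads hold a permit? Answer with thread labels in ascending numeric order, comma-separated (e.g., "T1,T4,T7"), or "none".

Answer: T5,T7

Derivation:
Step 1: wait(T7) -> count=1 queue=[] holders={T7}
Step 2: wait(T3) -> count=0 queue=[] holders={T3,T7}
Step 3: wait(T6) -> count=0 queue=[T6] holders={T3,T7}
Step 4: signal(T7) -> count=0 queue=[] holders={T3,T6}
Step 5: wait(T7) -> count=0 queue=[T7] holders={T3,T6}
Step 6: wait(T5) -> count=0 queue=[T7,T5] holders={T3,T6}
Step 7: wait(T2) -> count=0 queue=[T7,T5,T2] holders={T3,T6}
Step 8: wait(T4) -> count=0 queue=[T7,T5,T2,T4] holders={T3,T6}
Step 9: wait(T1) -> count=0 queue=[T7,T5,T2,T4,T1] holders={T3,T6}
Step 10: signal(T3) -> count=0 queue=[T5,T2,T4,T1] holders={T6,T7}
Step 11: signal(T6) -> count=0 queue=[T2,T4,T1] holders={T5,T7}
Final holders: T5,T7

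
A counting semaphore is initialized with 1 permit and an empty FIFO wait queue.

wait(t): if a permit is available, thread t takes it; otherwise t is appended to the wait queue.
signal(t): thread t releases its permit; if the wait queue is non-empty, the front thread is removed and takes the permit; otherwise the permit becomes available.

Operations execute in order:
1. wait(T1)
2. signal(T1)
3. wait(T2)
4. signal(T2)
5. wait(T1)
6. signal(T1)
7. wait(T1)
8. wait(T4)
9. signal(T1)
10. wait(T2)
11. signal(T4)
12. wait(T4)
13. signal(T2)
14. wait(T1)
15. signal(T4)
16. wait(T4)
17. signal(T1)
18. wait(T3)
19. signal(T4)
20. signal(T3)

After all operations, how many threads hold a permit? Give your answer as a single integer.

Answer: 0

Derivation:
Step 1: wait(T1) -> count=0 queue=[] holders={T1}
Step 2: signal(T1) -> count=1 queue=[] holders={none}
Step 3: wait(T2) -> count=0 queue=[] holders={T2}
Step 4: signal(T2) -> count=1 queue=[] holders={none}
Step 5: wait(T1) -> count=0 queue=[] holders={T1}
Step 6: signal(T1) -> count=1 queue=[] holders={none}
Step 7: wait(T1) -> count=0 queue=[] holders={T1}
Step 8: wait(T4) -> count=0 queue=[T4] holders={T1}
Step 9: signal(T1) -> count=0 queue=[] holders={T4}
Step 10: wait(T2) -> count=0 queue=[T2] holders={T4}
Step 11: signal(T4) -> count=0 queue=[] holders={T2}
Step 12: wait(T4) -> count=0 queue=[T4] holders={T2}
Step 13: signal(T2) -> count=0 queue=[] holders={T4}
Step 14: wait(T1) -> count=0 queue=[T1] holders={T4}
Step 15: signal(T4) -> count=0 queue=[] holders={T1}
Step 16: wait(T4) -> count=0 queue=[T4] holders={T1}
Step 17: signal(T1) -> count=0 queue=[] holders={T4}
Step 18: wait(T3) -> count=0 queue=[T3] holders={T4}
Step 19: signal(T4) -> count=0 queue=[] holders={T3}
Step 20: signal(T3) -> count=1 queue=[] holders={none}
Final holders: {none} -> 0 thread(s)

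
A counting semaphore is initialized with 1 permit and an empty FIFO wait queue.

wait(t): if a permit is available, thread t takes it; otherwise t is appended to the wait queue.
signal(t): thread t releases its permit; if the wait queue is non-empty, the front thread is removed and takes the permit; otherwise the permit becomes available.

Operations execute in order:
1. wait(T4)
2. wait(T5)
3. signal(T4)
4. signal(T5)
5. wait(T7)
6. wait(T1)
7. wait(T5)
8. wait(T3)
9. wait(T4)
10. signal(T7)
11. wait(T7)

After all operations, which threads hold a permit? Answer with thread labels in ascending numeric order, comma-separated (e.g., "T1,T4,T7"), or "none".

Answer: T1

Derivation:
Step 1: wait(T4) -> count=0 queue=[] holders={T4}
Step 2: wait(T5) -> count=0 queue=[T5] holders={T4}
Step 3: signal(T4) -> count=0 queue=[] holders={T5}
Step 4: signal(T5) -> count=1 queue=[] holders={none}
Step 5: wait(T7) -> count=0 queue=[] holders={T7}
Step 6: wait(T1) -> count=0 queue=[T1] holders={T7}
Step 7: wait(T5) -> count=0 queue=[T1,T5] holders={T7}
Step 8: wait(T3) -> count=0 queue=[T1,T5,T3] holders={T7}
Step 9: wait(T4) -> count=0 queue=[T1,T5,T3,T4] holders={T7}
Step 10: signal(T7) -> count=0 queue=[T5,T3,T4] holders={T1}
Step 11: wait(T7) -> count=0 queue=[T5,T3,T4,T7] holders={T1}
Final holders: T1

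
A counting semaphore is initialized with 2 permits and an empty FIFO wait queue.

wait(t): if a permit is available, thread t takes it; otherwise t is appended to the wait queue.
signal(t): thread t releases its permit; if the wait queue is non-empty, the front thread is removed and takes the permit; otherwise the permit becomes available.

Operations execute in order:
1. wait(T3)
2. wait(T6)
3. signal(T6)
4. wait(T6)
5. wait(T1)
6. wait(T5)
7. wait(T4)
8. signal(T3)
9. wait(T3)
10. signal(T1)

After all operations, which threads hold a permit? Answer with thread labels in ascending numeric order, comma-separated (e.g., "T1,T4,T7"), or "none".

Step 1: wait(T3) -> count=1 queue=[] holders={T3}
Step 2: wait(T6) -> count=0 queue=[] holders={T3,T6}
Step 3: signal(T6) -> count=1 queue=[] holders={T3}
Step 4: wait(T6) -> count=0 queue=[] holders={T3,T6}
Step 5: wait(T1) -> count=0 queue=[T1] holders={T3,T6}
Step 6: wait(T5) -> count=0 queue=[T1,T5] holders={T3,T6}
Step 7: wait(T4) -> count=0 queue=[T1,T5,T4] holders={T3,T6}
Step 8: signal(T3) -> count=0 queue=[T5,T4] holders={T1,T6}
Step 9: wait(T3) -> count=0 queue=[T5,T4,T3] holders={T1,T6}
Step 10: signal(T1) -> count=0 queue=[T4,T3] holders={T5,T6}
Final holders: T5,T6

Answer: T5,T6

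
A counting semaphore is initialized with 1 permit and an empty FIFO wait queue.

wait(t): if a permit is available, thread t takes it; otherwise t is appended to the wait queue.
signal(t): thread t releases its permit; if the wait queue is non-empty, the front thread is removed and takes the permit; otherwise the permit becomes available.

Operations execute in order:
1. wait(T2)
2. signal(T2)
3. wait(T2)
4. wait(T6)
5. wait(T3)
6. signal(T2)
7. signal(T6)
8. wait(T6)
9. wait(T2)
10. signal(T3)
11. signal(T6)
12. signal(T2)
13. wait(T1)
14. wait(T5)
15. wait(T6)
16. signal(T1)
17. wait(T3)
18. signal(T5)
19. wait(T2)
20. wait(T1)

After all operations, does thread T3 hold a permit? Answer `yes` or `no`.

Answer: no

Derivation:
Step 1: wait(T2) -> count=0 queue=[] holders={T2}
Step 2: signal(T2) -> count=1 queue=[] holders={none}
Step 3: wait(T2) -> count=0 queue=[] holders={T2}
Step 4: wait(T6) -> count=0 queue=[T6] holders={T2}
Step 5: wait(T3) -> count=0 queue=[T6,T3] holders={T2}
Step 6: signal(T2) -> count=0 queue=[T3] holders={T6}
Step 7: signal(T6) -> count=0 queue=[] holders={T3}
Step 8: wait(T6) -> count=0 queue=[T6] holders={T3}
Step 9: wait(T2) -> count=0 queue=[T6,T2] holders={T3}
Step 10: signal(T3) -> count=0 queue=[T2] holders={T6}
Step 11: signal(T6) -> count=0 queue=[] holders={T2}
Step 12: signal(T2) -> count=1 queue=[] holders={none}
Step 13: wait(T1) -> count=0 queue=[] holders={T1}
Step 14: wait(T5) -> count=0 queue=[T5] holders={T1}
Step 15: wait(T6) -> count=0 queue=[T5,T6] holders={T1}
Step 16: signal(T1) -> count=0 queue=[T6] holders={T5}
Step 17: wait(T3) -> count=0 queue=[T6,T3] holders={T5}
Step 18: signal(T5) -> count=0 queue=[T3] holders={T6}
Step 19: wait(T2) -> count=0 queue=[T3,T2] holders={T6}
Step 20: wait(T1) -> count=0 queue=[T3,T2,T1] holders={T6}
Final holders: {T6} -> T3 not in holders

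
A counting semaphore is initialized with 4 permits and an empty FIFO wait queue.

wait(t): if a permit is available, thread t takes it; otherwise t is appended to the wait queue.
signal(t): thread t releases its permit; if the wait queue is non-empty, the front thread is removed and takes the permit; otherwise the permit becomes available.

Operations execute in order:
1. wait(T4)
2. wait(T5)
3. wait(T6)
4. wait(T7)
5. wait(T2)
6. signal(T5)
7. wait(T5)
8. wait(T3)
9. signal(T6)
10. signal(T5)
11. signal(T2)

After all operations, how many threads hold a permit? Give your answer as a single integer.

Answer: 3

Derivation:
Step 1: wait(T4) -> count=3 queue=[] holders={T4}
Step 2: wait(T5) -> count=2 queue=[] holders={T4,T5}
Step 3: wait(T6) -> count=1 queue=[] holders={T4,T5,T6}
Step 4: wait(T7) -> count=0 queue=[] holders={T4,T5,T6,T7}
Step 5: wait(T2) -> count=0 queue=[T2] holders={T4,T5,T6,T7}
Step 6: signal(T5) -> count=0 queue=[] holders={T2,T4,T6,T7}
Step 7: wait(T5) -> count=0 queue=[T5] holders={T2,T4,T6,T7}
Step 8: wait(T3) -> count=0 queue=[T5,T3] holders={T2,T4,T6,T7}
Step 9: signal(T6) -> count=0 queue=[T3] holders={T2,T4,T5,T7}
Step 10: signal(T5) -> count=0 queue=[] holders={T2,T3,T4,T7}
Step 11: signal(T2) -> count=1 queue=[] holders={T3,T4,T7}
Final holders: {T3,T4,T7} -> 3 thread(s)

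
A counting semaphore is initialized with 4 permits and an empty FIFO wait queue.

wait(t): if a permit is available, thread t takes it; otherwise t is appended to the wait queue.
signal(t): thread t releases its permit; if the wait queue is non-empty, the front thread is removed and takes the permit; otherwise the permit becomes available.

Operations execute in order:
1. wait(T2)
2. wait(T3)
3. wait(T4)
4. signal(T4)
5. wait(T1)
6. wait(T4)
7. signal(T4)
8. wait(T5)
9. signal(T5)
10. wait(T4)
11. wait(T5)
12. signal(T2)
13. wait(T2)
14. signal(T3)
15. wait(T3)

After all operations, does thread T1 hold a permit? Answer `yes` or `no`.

Step 1: wait(T2) -> count=3 queue=[] holders={T2}
Step 2: wait(T3) -> count=2 queue=[] holders={T2,T3}
Step 3: wait(T4) -> count=1 queue=[] holders={T2,T3,T4}
Step 4: signal(T4) -> count=2 queue=[] holders={T2,T3}
Step 5: wait(T1) -> count=1 queue=[] holders={T1,T2,T3}
Step 6: wait(T4) -> count=0 queue=[] holders={T1,T2,T3,T4}
Step 7: signal(T4) -> count=1 queue=[] holders={T1,T2,T3}
Step 8: wait(T5) -> count=0 queue=[] holders={T1,T2,T3,T5}
Step 9: signal(T5) -> count=1 queue=[] holders={T1,T2,T3}
Step 10: wait(T4) -> count=0 queue=[] holders={T1,T2,T3,T4}
Step 11: wait(T5) -> count=0 queue=[T5] holders={T1,T2,T3,T4}
Step 12: signal(T2) -> count=0 queue=[] holders={T1,T3,T4,T5}
Step 13: wait(T2) -> count=0 queue=[T2] holders={T1,T3,T4,T5}
Step 14: signal(T3) -> count=0 queue=[] holders={T1,T2,T4,T5}
Step 15: wait(T3) -> count=0 queue=[T3] holders={T1,T2,T4,T5}
Final holders: {T1,T2,T4,T5} -> T1 in holders

Answer: yes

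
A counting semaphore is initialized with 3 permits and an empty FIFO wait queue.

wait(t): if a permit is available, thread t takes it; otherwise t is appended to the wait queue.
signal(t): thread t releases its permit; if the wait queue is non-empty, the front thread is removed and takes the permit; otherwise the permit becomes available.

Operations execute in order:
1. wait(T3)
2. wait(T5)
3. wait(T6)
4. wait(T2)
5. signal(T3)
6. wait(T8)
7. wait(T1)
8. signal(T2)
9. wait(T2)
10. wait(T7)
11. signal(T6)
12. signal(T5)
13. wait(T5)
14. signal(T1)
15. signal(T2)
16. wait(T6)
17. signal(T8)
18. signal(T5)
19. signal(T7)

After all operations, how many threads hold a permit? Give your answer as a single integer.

Answer: 1

Derivation:
Step 1: wait(T3) -> count=2 queue=[] holders={T3}
Step 2: wait(T5) -> count=1 queue=[] holders={T3,T5}
Step 3: wait(T6) -> count=0 queue=[] holders={T3,T5,T6}
Step 4: wait(T2) -> count=0 queue=[T2] holders={T3,T5,T6}
Step 5: signal(T3) -> count=0 queue=[] holders={T2,T5,T6}
Step 6: wait(T8) -> count=0 queue=[T8] holders={T2,T5,T6}
Step 7: wait(T1) -> count=0 queue=[T8,T1] holders={T2,T5,T6}
Step 8: signal(T2) -> count=0 queue=[T1] holders={T5,T6,T8}
Step 9: wait(T2) -> count=0 queue=[T1,T2] holders={T5,T6,T8}
Step 10: wait(T7) -> count=0 queue=[T1,T2,T7] holders={T5,T6,T8}
Step 11: signal(T6) -> count=0 queue=[T2,T7] holders={T1,T5,T8}
Step 12: signal(T5) -> count=0 queue=[T7] holders={T1,T2,T8}
Step 13: wait(T5) -> count=0 queue=[T7,T5] holders={T1,T2,T8}
Step 14: signal(T1) -> count=0 queue=[T5] holders={T2,T7,T8}
Step 15: signal(T2) -> count=0 queue=[] holders={T5,T7,T8}
Step 16: wait(T6) -> count=0 queue=[T6] holders={T5,T7,T8}
Step 17: signal(T8) -> count=0 queue=[] holders={T5,T6,T7}
Step 18: signal(T5) -> count=1 queue=[] holders={T6,T7}
Step 19: signal(T7) -> count=2 queue=[] holders={T6}
Final holders: {T6} -> 1 thread(s)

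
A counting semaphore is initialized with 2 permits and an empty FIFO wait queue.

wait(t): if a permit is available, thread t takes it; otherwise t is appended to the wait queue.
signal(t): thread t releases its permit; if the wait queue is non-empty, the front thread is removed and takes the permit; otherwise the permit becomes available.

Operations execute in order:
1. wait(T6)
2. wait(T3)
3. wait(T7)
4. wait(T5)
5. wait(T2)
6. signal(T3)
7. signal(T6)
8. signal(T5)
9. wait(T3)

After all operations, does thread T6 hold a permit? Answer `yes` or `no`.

Answer: no

Derivation:
Step 1: wait(T6) -> count=1 queue=[] holders={T6}
Step 2: wait(T3) -> count=0 queue=[] holders={T3,T6}
Step 3: wait(T7) -> count=0 queue=[T7] holders={T3,T6}
Step 4: wait(T5) -> count=0 queue=[T7,T5] holders={T3,T6}
Step 5: wait(T2) -> count=0 queue=[T7,T5,T2] holders={T3,T6}
Step 6: signal(T3) -> count=0 queue=[T5,T2] holders={T6,T7}
Step 7: signal(T6) -> count=0 queue=[T2] holders={T5,T7}
Step 8: signal(T5) -> count=0 queue=[] holders={T2,T7}
Step 9: wait(T3) -> count=0 queue=[T3] holders={T2,T7}
Final holders: {T2,T7} -> T6 not in holders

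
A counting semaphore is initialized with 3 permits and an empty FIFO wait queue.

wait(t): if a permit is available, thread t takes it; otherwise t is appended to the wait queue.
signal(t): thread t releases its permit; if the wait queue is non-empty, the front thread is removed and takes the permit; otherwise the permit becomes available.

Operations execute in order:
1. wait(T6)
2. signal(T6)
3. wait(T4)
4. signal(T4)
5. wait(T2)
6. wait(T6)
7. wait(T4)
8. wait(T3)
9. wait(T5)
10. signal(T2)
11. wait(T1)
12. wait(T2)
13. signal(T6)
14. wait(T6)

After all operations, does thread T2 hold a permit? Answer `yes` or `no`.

Answer: no

Derivation:
Step 1: wait(T6) -> count=2 queue=[] holders={T6}
Step 2: signal(T6) -> count=3 queue=[] holders={none}
Step 3: wait(T4) -> count=2 queue=[] holders={T4}
Step 4: signal(T4) -> count=3 queue=[] holders={none}
Step 5: wait(T2) -> count=2 queue=[] holders={T2}
Step 6: wait(T6) -> count=1 queue=[] holders={T2,T6}
Step 7: wait(T4) -> count=0 queue=[] holders={T2,T4,T6}
Step 8: wait(T3) -> count=0 queue=[T3] holders={T2,T4,T6}
Step 9: wait(T5) -> count=0 queue=[T3,T5] holders={T2,T4,T6}
Step 10: signal(T2) -> count=0 queue=[T5] holders={T3,T4,T6}
Step 11: wait(T1) -> count=0 queue=[T5,T1] holders={T3,T4,T6}
Step 12: wait(T2) -> count=0 queue=[T5,T1,T2] holders={T3,T4,T6}
Step 13: signal(T6) -> count=0 queue=[T1,T2] holders={T3,T4,T5}
Step 14: wait(T6) -> count=0 queue=[T1,T2,T6] holders={T3,T4,T5}
Final holders: {T3,T4,T5} -> T2 not in holders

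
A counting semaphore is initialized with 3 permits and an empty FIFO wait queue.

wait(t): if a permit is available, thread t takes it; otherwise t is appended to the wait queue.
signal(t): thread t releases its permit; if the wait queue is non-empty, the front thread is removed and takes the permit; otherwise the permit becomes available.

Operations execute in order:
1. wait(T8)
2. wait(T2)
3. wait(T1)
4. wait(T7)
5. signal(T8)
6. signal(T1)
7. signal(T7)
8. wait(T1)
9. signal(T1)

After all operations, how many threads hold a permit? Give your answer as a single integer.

Step 1: wait(T8) -> count=2 queue=[] holders={T8}
Step 2: wait(T2) -> count=1 queue=[] holders={T2,T8}
Step 3: wait(T1) -> count=0 queue=[] holders={T1,T2,T8}
Step 4: wait(T7) -> count=0 queue=[T7] holders={T1,T2,T8}
Step 5: signal(T8) -> count=0 queue=[] holders={T1,T2,T7}
Step 6: signal(T1) -> count=1 queue=[] holders={T2,T7}
Step 7: signal(T7) -> count=2 queue=[] holders={T2}
Step 8: wait(T1) -> count=1 queue=[] holders={T1,T2}
Step 9: signal(T1) -> count=2 queue=[] holders={T2}
Final holders: {T2} -> 1 thread(s)

Answer: 1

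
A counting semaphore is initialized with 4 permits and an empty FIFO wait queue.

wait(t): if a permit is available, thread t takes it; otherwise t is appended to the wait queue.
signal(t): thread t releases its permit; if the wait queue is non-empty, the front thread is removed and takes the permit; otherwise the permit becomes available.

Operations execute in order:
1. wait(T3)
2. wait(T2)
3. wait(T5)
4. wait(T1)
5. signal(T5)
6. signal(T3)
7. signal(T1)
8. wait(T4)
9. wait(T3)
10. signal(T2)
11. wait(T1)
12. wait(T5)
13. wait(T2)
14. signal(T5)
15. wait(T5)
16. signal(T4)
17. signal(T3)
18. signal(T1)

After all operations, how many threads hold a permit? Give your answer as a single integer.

Answer: 2

Derivation:
Step 1: wait(T3) -> count=3 queue=[] holders={T3}
Step 2: wait(T2) -> count=2 queue=[] holders={T2,T3}
Step 3: wait(T5) -> count=1 queue=[] holders={T2,T3,T5}
Step 4: wait(T1) -> count=0 queue=[] holders={T1,T2,T3,T5}
Step 5: signal(T5) -> count=1 queue=[] holders={T1,T2,T3}
Step 6: signal(T3) -> count=2 queue=[] holders={T1,T2}
Step 7: signal(T1) -> count=3 queue=[] holders={T2}
Step 8: wait(T4) -> count=2 queue=[] holders={T2,T4}
Step 9: wait(T3) -> count=1 queue=[] holders={T2,T3,T4}
Step 10: signal(T2) -> count=2 queue=[] holders={T3,T4}
Step 11: wait(T1) -> count=1 queue=[] holders={T1,T3,T4}
Step 12: wait(T5) -> count=0 queue=[] holders={T1,T3,T4,T5}
Step 13: wait(T2) -> count=0 queue=[T2] holders={T1,T3,T4,T5}
Step 14: signal(T5) -> count=0 queue=[] holders={T1,T2,T3,T4}
Step 15: wait(T5) -> count=0 queue=[T5] holders={T1,T2,T3,T4}
Step 16: signal(T4) -> count=0 queue=[] holders={T1,T2,T3,T5}
Step 17: signal(T3) -> count=1 queue=[] holders={T1,T2,T5}
Step 18: signal(T1) -> count=2 queue=[] holders={T2,T5}
Final holders: {T2,T5} -> 2 thread(s)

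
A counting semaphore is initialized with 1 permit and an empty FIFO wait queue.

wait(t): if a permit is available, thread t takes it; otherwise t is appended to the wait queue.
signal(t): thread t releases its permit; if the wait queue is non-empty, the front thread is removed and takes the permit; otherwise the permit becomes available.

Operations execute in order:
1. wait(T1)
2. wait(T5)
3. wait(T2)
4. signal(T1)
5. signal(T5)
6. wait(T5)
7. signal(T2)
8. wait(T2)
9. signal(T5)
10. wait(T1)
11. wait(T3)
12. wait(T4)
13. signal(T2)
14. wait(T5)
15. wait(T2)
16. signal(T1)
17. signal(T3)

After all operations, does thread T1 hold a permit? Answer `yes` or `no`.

Step 1: wait(T1) -> count=0 queue=[] holders={T1}
Step 2: wait(T5) -> count=0 queue=[T5] holders={T1}
Step 3: wait(T2) -> count=0 queue=[T5,T2] holders={T1}
Step 4: signal(T1) -> count=0 queue=[T2] holders={T5}
Step 5: signal(T5) -> count=0 queue=[] holders={T2}
Step 6: wait(T5) -> count=0 queue=[T5] holders={T2}
Step 7: signal(T2) -> count=0 queue=[] holders={T5}
Step 8: wait(T2) -> count=0 queue=[T2] holders={T5}
Step 9: signal(T5) -> count=0 queue=[] holders={T2}
Step 10: wait(T1) -> count=0 queue=[T1] holders={T2}
Step 11: wait(T3) -> count=0 queue=[T1,T3] holders={T2}
Step 12: wait(T4) -> count=0 queue=[T1,T3,T4] holders={T2}
Step 13: signal(T2) -> count=0 queue=[T3,T4] holders={T1}
Step 14: wait(T5) -> count=0 queue=[T3,T4,T5] holders={T1}
Step 15: wait(T2) -> count=0 queue=[T3,T4,T5,T2] holders={T1}
Step 16: signal(T1) -> count=0 queue=[T4,T5,T2] holders={T3}
Step 17: signal(T3) -> count=0 queue=[T5,T2] holders={T4}
Final holders: {T4} -> T1 not in holders

Answer: no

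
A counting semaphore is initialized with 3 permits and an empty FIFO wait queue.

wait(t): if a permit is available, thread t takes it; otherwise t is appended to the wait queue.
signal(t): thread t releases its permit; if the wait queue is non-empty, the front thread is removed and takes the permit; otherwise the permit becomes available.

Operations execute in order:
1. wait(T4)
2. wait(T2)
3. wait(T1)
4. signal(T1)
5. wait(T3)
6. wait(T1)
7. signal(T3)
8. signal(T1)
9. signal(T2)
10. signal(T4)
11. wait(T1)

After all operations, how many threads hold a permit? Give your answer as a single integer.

Answer: 1

Derivation:
Step 1: wait(T4) -> count=2 queue=[] holders={T4}
Step 2: wait(T2) -> count=1 queue=[] holders={T2,T4}
Step 3: wait(T1) -> count=0 queue=[] holders={T1,T2,T4}
Step 4: signal(T1) -> count=1 queue=[] holders={T2,T4}
Step 5: wait(T3) -> count=0 queue=[] holders={T2,T3,T4}
Step 6: wait(T1) -> count=0 queue=[T1] holders={T2,T3,T4}
Step 7: signal(T3) -> count=0 queue=[] holders={T1,T2,T4}
Step 8: signal(T1) -> count=1 queue=[] holders={T2,T4}
Step 9: signal(T2) -> count=2 queue=[] holders={T4}
Step 10: signal(T4) -> count=3 queue=[] holders={none}
Step 11: wait(T1) -> count=2 queue=[] holders={T1}
Final holders: {T1} -> 1 thread(s)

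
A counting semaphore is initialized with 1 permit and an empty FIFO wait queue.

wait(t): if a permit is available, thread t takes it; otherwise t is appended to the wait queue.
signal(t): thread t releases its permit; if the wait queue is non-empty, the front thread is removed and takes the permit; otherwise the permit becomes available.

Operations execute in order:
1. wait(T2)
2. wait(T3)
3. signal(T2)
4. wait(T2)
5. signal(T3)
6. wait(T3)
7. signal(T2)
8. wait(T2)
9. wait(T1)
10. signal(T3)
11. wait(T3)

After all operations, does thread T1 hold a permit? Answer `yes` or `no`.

Step 1: wait(T2) -> count=0 queue=[] holders={T2}
Step 2: wait(T3) -> count=0 queue=[T3] holders={T2}
Step 3: signal(T2) -> count=0 queue=[] holders={T3}
Step 4: wait(T2) -> count=0 queue=[T2] holders={T3}
Step 5: signal(T3) -> count=0 queue=[] holders={T2}
Step 6: wait(T3) -> count=0 queue=[T3] holders={T2}
Step 7: signal(T2) -> count=0 queue=[] holders={T3}
Step 8: wait(T2) -> count=0 queue=[T2] holders={T3}
Step 9: wait(T1) -> count=0 queue=[T2,T1] holders={T3}
Step 10: signal(T3) -> count=0 queue=[T1] holders={T2}
Step 11: wait(T3) -> count=0 queue=[T1,T3] holders={T2}
Final holders: {T2} -> T1 not in holders

Answer: no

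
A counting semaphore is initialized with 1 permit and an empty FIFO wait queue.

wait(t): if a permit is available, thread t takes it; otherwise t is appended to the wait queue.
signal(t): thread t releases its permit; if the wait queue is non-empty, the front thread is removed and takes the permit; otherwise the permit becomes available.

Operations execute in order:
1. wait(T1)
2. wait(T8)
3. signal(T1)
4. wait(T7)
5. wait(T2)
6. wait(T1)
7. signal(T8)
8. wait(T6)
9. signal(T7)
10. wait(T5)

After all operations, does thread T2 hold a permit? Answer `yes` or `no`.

Answer: yes

Derivation:
Step 1: wait(T1) -> count=0 queue=[] holders={T1}
Step 2: wait(T8) -> count=0 queue=[T8] holders={T1}
Step 3: signal(T1) -> count=0 queue=[] holders={T8}
Step 4: wait(T7) -> count=0 queue=[T7] holders={T8}
Step 5: wait(T2) -> count=0 queue=[T7,T2] holders={T8}
Step 6: wait(T1) -> count=0 queue=[T7,T2,T1] holders={T8}
Step 7: signal(T8) -> count=0 queue=[T2,T1] holders={T7}
Step 8: wait(T6) -> count=0 queue=[T2,T1,T6] holders={T7}
Step 9: signal(T7) -> count=0 queue=[T1,T6] holders={T2}
Step 10: wait(T5) -> count=0 queue=[T1,T6,T5] holders={T2}
Final holders: {T2} -> T2 in holders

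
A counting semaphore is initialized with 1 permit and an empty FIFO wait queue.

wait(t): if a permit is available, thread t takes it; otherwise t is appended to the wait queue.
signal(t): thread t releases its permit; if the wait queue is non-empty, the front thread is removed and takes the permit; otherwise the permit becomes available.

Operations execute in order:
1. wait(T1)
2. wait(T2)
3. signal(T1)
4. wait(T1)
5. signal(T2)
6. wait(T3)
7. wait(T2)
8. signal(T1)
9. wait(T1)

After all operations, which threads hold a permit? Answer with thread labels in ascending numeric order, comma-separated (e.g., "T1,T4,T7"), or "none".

Answer: T3

Derivation:
Step 1: wait(T1) -> count=0 queue=[] holders={T1}
Step 2: wait(T2) -> count=0 queue=[T2] holders={T1}
Step 3: signal(T1) -> count=0 queue=[] holders={T2}
Step 4: wait(T1) -> count=0 queue=[T1] holders={T2}
Step 5: signal(T2) -> count=0 queue=[] holders={T1}
Step 6: wait(T3) -> count=0 queue=[T3] holders={T1}
Step 7: wait(T2) -> count=0 queue=[T3,T2] holders={T1}
Step 8: signal(T1) -> count=0 queue=[T2] holders={T3}
Step 9: wait(T1) -> count=0 queue=[T2,T1] holders={T3}
Final holders: T3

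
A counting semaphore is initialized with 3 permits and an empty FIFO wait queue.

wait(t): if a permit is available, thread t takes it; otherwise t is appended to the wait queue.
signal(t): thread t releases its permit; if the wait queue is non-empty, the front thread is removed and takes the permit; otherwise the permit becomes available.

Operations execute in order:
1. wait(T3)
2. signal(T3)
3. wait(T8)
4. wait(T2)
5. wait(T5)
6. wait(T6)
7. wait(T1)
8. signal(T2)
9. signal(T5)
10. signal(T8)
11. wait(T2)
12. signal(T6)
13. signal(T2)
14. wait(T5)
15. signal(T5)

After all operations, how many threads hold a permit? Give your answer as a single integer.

Answer: 1

Derivation:
Step 1: wait(T3) -> count=2 queue=[] holders={T3}
Step 2: signal(T3) -> count=3 queue=[] holders={none}
Step 3: wait(T8) -> count=2 queue=[] holders={T8}
Step 4: wait(T2) -> count=1 queue=[] holders={T2,T8}
Step 5: wait(T5) -> count=0 queue=[] holders={T2,T5,T8}
Step 6: wait(T6) -> count=0 queue=[T6] holders={T2,T5,T8}
Step 7: wait(T1) -> count=0 queue=[T6,T1] holders={T2,T5,T8}
Step 8: signal(T2) -> count=0 queue=[T1] holders={T5,T6,T8}
Step 9: signal(T5) -> count=0 queue=[] holders={T1,T6,T8}
Step 10: signal(T8) -> count=1 queue=[] holders={T1,T6}
Step 11: wait(T2) -> count=0 queue=[] holders={T1,T2,T6}
Step 12: signal(T6) -> count=1 queue=[] holders={T1,T2}
Step 13: signal(T2) -> count=2 queue=[] holders={T1}
Step 14: wait(T5) -> count=1 queue=[] holders={T1,T5}
Step 15: signal(T5) -> count=2 queue=[] holders={T1}
Final holders: {T1} -> 1 thread(s)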